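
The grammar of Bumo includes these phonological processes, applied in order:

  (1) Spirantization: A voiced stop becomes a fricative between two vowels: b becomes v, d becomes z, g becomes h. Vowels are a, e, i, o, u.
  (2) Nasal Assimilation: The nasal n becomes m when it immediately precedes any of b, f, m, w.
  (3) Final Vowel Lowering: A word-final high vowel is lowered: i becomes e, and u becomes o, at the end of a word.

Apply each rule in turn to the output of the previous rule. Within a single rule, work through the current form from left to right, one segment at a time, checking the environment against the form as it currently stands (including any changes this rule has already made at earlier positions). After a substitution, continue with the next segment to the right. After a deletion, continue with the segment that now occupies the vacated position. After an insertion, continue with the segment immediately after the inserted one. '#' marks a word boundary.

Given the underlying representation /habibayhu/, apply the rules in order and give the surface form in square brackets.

(1) Spirantization: [habibayhu] → [havivayhu]
(2) Nasal Assimilation: no change — [havivayhu]
(3) Final Vowel Lowering: [havivayhu] → [havivayho]

[havivayho]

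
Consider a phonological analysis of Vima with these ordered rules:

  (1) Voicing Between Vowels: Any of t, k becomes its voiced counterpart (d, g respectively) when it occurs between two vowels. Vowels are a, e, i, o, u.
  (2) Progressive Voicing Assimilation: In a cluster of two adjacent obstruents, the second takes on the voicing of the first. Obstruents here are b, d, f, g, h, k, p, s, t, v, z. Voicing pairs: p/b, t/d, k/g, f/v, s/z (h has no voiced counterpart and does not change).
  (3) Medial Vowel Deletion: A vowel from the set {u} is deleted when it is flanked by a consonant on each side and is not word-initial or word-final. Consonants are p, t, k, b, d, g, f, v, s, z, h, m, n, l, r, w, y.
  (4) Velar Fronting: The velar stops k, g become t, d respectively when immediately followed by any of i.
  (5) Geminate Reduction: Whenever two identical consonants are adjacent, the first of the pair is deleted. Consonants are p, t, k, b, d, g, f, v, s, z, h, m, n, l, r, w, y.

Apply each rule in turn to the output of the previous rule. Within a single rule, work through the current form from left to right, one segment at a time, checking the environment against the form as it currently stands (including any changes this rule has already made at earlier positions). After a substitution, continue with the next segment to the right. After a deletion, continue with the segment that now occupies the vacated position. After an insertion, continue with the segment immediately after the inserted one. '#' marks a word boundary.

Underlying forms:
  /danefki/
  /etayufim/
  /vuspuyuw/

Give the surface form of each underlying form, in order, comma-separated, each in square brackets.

[danefti], [edayfim], [vspyw]

/danefki/:
  (1) Voicing Between Vowels: no change — [danefki]
  (2) Progressive Voicing Assimilation: no change — [danefki]
  (3) Medial Vowel Deletion: no change — [danefki]
  (4) Velar Fronting: [danefki] → [danefti]
  (5) Geminate Reduction: no change — [danefti]
/etayufim/:
  (1) Voicing Between Vowels: [etayufim] → [edayufim]
  (2) Progressive Voicing Assimilation: no change — [edayufim]
  (3) Medial Vowel Deletion: [edayufim] → [edayfim]
  (4) Velar Fronting: no change — [edayfim]
  (5) Geminate Reduction: no change — [edayfim]
/vuspuyuw/:
  (1) Voicing Between Vowels: no change — [vuspuyuw]
  (2) Progressive Voicing Assimilation: no change — [vuspuyuw]
  (3) Medial Vowel Deletion: [vuspuyuw] → [vspyw]
  (4) Velar Fronting: no change — [vspyw]
  (5) Geminate Reduction: no change — [vspyw]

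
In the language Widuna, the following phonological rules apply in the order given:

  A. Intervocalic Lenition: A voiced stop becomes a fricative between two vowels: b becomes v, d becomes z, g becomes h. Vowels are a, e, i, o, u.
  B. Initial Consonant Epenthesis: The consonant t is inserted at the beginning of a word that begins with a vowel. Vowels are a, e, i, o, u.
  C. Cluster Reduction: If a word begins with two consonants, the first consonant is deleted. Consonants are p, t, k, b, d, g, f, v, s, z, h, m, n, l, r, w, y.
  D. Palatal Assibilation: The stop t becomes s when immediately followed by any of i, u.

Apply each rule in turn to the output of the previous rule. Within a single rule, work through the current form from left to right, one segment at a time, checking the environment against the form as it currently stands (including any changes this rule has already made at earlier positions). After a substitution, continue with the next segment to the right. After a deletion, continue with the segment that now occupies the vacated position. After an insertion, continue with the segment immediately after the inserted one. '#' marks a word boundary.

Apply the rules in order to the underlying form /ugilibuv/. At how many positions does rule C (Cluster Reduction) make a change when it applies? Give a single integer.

0

A Intervocalic Lenition: [ugilibuv] → [uhilivuv]
B Initial Consonant Epenthesis: [uhilivuv] → [tuhilivuv]
C Cluster Reduction: no change — [tuhilivuv]
D Palatal Assibilation: [tuhilivuv] → [suhilivuv]
Rule C changed 0 position(s).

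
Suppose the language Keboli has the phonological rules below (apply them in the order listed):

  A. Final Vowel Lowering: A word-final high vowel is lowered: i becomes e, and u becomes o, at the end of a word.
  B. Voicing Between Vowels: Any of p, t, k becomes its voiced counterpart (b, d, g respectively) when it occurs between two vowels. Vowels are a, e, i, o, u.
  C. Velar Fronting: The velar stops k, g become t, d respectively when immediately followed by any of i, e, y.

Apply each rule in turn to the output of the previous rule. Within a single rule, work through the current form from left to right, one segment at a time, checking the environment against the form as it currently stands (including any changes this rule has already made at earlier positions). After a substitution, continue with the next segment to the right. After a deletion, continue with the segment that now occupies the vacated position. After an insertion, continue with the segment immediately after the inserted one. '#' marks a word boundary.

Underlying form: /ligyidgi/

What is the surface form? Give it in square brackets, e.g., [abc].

A Final Vowel Lowering: [ligyidgi] → [ligyidge]
B Voicing Between Vowels: no change — [ligyidge]
C Velar Fronting: [ligyidge] → [lidyidde]

[lidyidde]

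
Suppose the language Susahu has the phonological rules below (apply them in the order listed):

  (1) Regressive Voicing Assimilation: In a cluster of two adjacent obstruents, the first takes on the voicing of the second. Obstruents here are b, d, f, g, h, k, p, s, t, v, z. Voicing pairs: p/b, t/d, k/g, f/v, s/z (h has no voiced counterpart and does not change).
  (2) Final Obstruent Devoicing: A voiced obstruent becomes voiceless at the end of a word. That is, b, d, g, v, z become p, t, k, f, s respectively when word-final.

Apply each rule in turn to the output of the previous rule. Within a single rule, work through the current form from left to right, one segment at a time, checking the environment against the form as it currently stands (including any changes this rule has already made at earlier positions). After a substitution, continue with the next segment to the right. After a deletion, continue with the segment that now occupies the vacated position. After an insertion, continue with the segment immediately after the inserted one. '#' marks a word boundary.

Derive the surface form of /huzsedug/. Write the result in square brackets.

[husseduk]

(1) Regressive Voicing Assimilation: [huzsedug] → [hussedug]
(2) Final Obstruent Devoicing: [hussedug] → [husseduk]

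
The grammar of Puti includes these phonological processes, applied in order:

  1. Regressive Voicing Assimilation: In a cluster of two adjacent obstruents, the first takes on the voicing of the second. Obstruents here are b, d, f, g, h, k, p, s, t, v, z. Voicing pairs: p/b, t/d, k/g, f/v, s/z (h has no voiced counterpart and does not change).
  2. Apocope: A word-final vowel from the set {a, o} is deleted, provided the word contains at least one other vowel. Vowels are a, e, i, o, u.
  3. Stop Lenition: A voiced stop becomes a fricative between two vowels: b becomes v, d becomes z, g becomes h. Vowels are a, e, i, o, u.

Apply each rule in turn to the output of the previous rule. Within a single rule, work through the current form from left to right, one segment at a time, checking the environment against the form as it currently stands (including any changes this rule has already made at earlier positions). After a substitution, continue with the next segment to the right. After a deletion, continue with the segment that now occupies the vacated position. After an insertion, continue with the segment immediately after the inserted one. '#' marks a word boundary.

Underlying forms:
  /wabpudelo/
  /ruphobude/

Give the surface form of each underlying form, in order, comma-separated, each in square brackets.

/wabpudelo/:
  1 Regressive Voicing Assimilation: [wabpudelo] → [wappudelo]
  2 Apocope: [wappudelo] → [wappudel]
  3 Stop Lenition: [wappudel] → [wappuzel]
/ruphobude/:
  1 Regressive Voicing Assimilation: no change — [ruphobude]
  2 Apocope: no change — [ruphobude]
  3 Stop Lenition: [ruphobude] → [ruphovuze]

[wappuzel], [ruphovuze]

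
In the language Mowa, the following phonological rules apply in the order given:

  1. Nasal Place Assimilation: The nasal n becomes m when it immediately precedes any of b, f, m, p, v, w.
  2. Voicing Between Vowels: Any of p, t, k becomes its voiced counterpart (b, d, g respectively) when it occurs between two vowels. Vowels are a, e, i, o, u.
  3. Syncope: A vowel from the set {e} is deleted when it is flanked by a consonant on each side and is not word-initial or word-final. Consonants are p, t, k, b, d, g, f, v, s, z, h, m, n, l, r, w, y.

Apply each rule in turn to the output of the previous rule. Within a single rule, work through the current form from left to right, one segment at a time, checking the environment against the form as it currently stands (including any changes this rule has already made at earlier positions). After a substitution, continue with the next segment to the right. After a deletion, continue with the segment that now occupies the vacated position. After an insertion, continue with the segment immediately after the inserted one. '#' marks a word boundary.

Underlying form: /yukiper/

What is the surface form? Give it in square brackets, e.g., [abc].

[yugibr]

1 Nasal Place Assimilation: no change — [yukiper]
2 Voicing Between Vowels: [yukiper] → [yugiber]
3 Syncope: [yugiber] → [yugibr]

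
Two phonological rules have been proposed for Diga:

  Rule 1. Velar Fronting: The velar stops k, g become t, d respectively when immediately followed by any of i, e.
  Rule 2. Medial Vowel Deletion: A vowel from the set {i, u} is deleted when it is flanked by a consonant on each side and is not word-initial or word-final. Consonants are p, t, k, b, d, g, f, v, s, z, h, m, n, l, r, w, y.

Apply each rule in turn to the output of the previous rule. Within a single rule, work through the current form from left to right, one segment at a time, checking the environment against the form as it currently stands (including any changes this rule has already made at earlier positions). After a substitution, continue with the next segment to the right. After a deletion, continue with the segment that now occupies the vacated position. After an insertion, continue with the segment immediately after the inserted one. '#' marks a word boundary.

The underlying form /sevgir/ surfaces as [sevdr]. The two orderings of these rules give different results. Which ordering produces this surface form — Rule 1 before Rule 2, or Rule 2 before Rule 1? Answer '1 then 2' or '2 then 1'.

Order 1 then 2:
  1 Velar Fronting: [sevgir] → [sevdir]
  2 Medial Vowel Deletion: [sevdir] → [sevdr]
  result: [sevdr]
Order 2 then 1:
  2 Medial Vowel Deletion: [sevgir] → [sevgr]
  1 Velar Fronting: no change — [sevgr]
  result: [sevgr]

1 then 2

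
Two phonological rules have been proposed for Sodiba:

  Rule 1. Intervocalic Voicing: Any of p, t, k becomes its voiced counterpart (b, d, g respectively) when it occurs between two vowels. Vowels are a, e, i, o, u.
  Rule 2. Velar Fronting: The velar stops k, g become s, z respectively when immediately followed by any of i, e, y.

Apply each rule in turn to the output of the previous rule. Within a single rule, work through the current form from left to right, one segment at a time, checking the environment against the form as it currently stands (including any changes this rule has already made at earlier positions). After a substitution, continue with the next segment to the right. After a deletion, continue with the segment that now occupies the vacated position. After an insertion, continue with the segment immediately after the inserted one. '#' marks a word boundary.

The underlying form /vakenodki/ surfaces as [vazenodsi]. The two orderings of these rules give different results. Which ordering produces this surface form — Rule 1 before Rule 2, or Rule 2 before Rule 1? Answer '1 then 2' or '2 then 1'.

Order 1 then 2:
  1 Intervocalic Voicing: [vakenodki] → [vagenodki]
  2 Velar Fronting: [vagenodki] → [vazenodsi]
  result: [vazenodsi]
Order 2 then 1:
  2 Velar Fronting: [vakenodki] → [vasenodsi]
  1 Intervocalic Voicing: no change — [vasenodsi]
  result: [vasenodsi]

1 then 2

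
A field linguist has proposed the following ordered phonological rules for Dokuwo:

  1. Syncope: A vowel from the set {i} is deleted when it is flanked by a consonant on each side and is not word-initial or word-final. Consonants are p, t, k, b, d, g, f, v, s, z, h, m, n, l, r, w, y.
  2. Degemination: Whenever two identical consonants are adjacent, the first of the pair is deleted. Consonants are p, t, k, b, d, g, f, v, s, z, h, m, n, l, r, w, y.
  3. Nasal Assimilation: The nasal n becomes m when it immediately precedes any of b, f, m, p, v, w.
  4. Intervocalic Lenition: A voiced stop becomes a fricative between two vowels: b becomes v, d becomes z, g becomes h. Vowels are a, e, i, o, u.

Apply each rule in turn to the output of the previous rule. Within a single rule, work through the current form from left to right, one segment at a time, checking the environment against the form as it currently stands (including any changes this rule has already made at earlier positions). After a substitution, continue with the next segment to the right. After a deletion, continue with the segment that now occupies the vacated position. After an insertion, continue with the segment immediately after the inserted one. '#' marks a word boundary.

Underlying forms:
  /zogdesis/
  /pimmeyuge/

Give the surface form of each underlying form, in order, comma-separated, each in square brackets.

[zogdes], [pmeyuhe]

/zogdesis/:
  1 Syncope: [zogdesis] → [zogdess]
  2 Degemination: [zogdess] → [zogdes]
  3 Nasal Assimilation: no change — [zogdes]
  4 Intervocalic Lenition: no change — [zogdes]
/pimmeyuge/:
  1 Syncope: [pimmeyuge] → [pmmeyuge]
  2 Degemination: [pmmeyuge] → [pmeyuge]
  3 Nasal Assimilation: no change — [pmeyuge]
  4 Intervocalic Lenition: [pmeyuge] → [pmeyuhe]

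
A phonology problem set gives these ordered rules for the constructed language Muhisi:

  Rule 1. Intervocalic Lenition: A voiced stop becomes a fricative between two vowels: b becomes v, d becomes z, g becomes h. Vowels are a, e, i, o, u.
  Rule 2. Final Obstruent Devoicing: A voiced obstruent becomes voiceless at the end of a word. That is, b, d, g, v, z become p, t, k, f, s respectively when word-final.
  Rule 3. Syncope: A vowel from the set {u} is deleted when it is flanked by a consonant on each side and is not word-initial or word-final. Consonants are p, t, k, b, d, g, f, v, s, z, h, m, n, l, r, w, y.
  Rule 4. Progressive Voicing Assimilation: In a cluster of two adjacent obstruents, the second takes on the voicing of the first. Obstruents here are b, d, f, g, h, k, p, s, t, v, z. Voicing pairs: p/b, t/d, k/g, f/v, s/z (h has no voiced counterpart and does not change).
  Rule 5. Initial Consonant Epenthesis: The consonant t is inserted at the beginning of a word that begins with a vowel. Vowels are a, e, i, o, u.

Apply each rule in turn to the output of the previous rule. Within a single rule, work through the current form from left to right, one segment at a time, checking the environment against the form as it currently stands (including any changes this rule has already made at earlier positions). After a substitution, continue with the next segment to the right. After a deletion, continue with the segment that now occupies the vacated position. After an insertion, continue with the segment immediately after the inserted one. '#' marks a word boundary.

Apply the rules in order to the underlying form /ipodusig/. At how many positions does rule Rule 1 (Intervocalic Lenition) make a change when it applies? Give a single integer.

1

Rule 1 Intervocalic Lenition: [ipodusig] → [ipozusig]
Rule 2 Final Obstruent Devoicing: [ipozusig] → [ipozusik]
Rule 3 Syncope: [ipozusik] → [ipozsik]
Rule 4 Progressive Voicing Assimilation: [ipozsik] → [ipozzik]
Rule 5 Initial Consonant Epenthesis: [ipozzik] → [tipozzik]
Rule Rule 1 changed 1 position(s).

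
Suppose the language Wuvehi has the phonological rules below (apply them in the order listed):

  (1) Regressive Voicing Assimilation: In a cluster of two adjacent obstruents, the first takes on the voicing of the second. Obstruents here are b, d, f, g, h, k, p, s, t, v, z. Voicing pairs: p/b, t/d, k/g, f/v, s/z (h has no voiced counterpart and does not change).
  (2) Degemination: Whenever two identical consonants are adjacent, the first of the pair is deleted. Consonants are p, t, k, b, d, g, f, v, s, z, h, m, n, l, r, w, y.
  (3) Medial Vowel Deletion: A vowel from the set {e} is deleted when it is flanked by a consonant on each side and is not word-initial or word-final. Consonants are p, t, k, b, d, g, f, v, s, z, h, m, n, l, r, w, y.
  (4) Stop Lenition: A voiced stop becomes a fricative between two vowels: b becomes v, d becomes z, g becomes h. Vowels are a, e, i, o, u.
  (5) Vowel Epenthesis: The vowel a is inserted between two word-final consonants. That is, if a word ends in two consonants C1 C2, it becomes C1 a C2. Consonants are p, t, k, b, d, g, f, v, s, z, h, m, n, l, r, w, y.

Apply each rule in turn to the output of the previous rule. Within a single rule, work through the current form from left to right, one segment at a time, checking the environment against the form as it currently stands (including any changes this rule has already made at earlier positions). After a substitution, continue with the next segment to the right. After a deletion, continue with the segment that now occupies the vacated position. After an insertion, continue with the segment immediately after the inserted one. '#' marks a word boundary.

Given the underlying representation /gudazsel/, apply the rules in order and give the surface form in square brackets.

[guzasal]

(1) Regressive Voicing Assimilation: [gudazsel] → [gudassel]
(2) Degemination: [gudassel] → [gudasel]
(3) Medial Vowel Deletion: [gudasel] → [gudasl]
(4) Stop Lenition: [gudasl] → [guzasl]
(5) Vowel Epenthesis: [guzasl] → [guzasal]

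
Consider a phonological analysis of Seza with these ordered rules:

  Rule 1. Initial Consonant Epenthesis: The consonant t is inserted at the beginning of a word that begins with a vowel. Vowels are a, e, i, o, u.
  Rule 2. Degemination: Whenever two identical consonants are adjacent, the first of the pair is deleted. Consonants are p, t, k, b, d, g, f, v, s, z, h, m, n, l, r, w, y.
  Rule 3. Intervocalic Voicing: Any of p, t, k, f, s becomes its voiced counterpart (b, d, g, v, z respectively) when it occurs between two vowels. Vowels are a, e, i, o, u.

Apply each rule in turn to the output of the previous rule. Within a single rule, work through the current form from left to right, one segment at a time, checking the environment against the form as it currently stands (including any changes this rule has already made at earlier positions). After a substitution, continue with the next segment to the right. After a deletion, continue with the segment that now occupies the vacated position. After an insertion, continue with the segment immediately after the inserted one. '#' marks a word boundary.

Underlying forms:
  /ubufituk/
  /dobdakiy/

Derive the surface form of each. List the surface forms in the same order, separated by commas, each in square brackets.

/ubufituk/:
  Rule 1 Initial Consonant Epenthesis: [ubufituk] → [tubufituk]
  Rule 2 Degemination: no change — [tubufituk]
  Rule 3 Intervocalic Voicing: [tubufituk] → [tubuviduk]
/dobdakiy/:
  Rule 1 Initial Consonant Epenthesis: no change — [dobdakiy]
  Rule 2 Degemination: no change — [dobdakiy]
  Rule 3 Intervocalic Voicing: [dobdakiy] → [dobdagiy]

[tubuviduk], [dobdagiy]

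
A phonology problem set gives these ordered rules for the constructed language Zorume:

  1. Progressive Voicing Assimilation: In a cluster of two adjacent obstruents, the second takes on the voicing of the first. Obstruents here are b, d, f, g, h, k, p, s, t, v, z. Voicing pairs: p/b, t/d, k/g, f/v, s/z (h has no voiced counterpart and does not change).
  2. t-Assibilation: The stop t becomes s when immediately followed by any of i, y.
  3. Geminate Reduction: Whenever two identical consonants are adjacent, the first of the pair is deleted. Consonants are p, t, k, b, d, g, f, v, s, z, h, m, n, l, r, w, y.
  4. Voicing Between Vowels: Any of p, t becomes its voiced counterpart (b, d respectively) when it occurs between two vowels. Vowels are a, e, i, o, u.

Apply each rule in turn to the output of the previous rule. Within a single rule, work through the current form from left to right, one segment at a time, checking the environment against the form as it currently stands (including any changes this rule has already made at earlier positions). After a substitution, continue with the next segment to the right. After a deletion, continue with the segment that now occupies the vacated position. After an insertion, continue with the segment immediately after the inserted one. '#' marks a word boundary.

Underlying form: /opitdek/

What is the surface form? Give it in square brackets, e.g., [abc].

1 Progressive Voicing Assimilation: [opitdek] → [opittek]
2 t-Assibilation: no change — [opittek]
3 Geminate Reduction: [opittek] → [opitek]
4 Voicing Between Vowels: [opitek] → [obidek]

[obidek]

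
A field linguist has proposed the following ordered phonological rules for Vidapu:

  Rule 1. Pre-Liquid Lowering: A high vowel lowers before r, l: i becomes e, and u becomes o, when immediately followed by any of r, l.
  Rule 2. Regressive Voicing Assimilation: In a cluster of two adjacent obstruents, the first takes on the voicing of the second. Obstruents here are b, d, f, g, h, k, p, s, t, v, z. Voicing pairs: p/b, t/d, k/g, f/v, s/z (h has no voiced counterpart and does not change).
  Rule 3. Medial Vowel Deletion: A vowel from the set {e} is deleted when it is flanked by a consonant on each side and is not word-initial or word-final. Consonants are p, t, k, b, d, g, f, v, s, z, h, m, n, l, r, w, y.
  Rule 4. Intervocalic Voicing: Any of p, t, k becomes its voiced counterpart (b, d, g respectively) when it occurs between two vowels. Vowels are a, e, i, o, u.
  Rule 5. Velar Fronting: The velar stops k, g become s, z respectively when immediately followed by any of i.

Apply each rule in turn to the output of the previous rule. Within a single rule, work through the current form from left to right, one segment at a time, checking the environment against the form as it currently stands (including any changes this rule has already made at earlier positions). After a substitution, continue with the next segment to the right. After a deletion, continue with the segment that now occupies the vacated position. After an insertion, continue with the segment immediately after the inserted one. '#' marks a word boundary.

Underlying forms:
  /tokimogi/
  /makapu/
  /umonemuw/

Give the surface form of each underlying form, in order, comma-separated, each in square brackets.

[tozimozi], [magabu], [umonmuw]

/tokimogi/:
  Rule 1 Pre-Liquid Lowering: no change — [tokimogi]
  Rule 2 Regressive Voicing Assimilation: no change — [tokimogi]
  Rule 3 Medial Vowel Deletion: no change — [tokimogi]
  Rule 4 Intervocalic Voicing: [tokimogi] → [togimogi]
  Rule 5 Velar Fronting: [togimogi] → [tozimozi]
/makapu/:
  Rule 1 Pre-Liquid Lowering: no change — [makapu]
  Rule 2 Regressive Voicing Assimilation: no change — [makapu]
  Rule 3 Medial Vowel Deletion: no change — [makapu]
  Rule 4 Intervocalic Voicing: [makapu] → [magabu]
  Rule 5 Velar Fronting: no change — [magabu]
/umonemuw/:
  Rule 1 Pre-Liquid Lowering: no change — [umonemuw]
  Rule 2 Regressive Voicing Assimilation: no change — [umonemuw]
  Rule 3 Medial Vowel Deletion: [umonemuw] → [umonmuw]
  Rule 4 Intervocalic Voicing: no change — [umonmuw]
  Rule 5 Velar Fronting: no change — [umonmuw]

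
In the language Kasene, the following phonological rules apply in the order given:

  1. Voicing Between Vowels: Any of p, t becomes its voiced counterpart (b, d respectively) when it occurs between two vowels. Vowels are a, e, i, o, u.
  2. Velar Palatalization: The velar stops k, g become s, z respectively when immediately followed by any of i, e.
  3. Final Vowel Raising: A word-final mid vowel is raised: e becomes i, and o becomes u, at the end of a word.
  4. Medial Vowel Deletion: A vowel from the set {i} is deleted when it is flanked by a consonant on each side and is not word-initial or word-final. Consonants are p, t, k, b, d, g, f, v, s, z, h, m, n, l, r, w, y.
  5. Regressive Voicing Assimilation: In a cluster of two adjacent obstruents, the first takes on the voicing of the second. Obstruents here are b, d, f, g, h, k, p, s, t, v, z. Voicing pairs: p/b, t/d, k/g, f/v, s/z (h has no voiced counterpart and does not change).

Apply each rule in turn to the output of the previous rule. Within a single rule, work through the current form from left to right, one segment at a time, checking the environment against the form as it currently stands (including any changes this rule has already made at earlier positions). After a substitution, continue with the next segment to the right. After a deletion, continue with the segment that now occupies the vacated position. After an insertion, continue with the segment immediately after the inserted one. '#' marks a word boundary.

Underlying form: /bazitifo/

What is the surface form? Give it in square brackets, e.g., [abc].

[baztfu]

1 Voicing Between Vowels: [bazitifo] → [bazidifo]
2 Velar Palatalization: no change — [bazidifo]
3 Final Vowel Raising: [bazidifo] → [bazidifu]
4 Medial Vowel Deletion: [bazidifu] → [bazdfu]
5 Regressive Voicing Assimilation: [bazdfu] → [baztfu]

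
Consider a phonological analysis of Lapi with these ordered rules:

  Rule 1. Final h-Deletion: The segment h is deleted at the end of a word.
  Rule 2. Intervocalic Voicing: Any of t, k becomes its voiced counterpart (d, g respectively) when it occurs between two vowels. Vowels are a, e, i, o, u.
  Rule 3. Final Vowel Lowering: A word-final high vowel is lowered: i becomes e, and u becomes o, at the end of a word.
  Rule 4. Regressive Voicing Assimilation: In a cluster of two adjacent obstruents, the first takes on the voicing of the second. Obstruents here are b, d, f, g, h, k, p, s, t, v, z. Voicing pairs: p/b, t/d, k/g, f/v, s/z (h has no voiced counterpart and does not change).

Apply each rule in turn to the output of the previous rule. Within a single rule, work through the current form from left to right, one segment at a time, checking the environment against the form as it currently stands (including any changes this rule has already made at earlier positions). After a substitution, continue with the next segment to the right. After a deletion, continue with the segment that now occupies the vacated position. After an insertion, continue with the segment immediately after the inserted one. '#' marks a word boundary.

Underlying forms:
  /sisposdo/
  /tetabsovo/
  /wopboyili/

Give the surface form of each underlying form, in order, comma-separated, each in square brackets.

[sispozdo], [tedapsovo], [wobboyile]

/sisposdo/:
  Rule 1 Final h-Deletion: no change — [sisposdo]
  Rule 2 Intervocalic Voicing: no change — [sisposdo]
  Rule 3 Final Vowel Lowering: no change — [sisposdo]
  Rule 4 Regressive Voicing Assimilation: [sisposdo] → [sispozdo]
/tetabsovo/:
  Rule 1 Final h-Deletion: no change — [tetabsovo]
  Rule 2 Intervocalic Voicing: [tetabsovo] → [tedabsovo]
  Rule 3 Final Vowel Lowering: no change — [tedabsovo]
  Rule 4 Regressive Voicing Assimilation: [tedabsovo] → [tedapsovo]
/wopboyili/:
  Rule 1 Final h-Deletion: no change — [wopboyili]
  Rule 2 Intervocalic Voicing: no change — [wopboyili]
  Rule 3 Final Vowel Lowering: [wopboyili] → [wopboyile]
  Rule 4 Regressive Voicing Assimilation: [wopboyile] → [wobboyile]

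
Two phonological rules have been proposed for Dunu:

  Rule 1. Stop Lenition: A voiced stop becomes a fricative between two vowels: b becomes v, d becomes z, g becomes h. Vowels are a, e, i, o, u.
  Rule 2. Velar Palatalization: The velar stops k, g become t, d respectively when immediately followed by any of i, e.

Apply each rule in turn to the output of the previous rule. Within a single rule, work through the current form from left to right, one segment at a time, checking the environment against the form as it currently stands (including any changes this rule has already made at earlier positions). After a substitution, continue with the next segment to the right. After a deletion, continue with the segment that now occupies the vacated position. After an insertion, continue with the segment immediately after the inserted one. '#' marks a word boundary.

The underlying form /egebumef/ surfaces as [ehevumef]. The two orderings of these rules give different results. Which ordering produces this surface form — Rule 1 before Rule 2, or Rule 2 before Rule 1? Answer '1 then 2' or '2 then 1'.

1 then 2

Order 1 then 2:
  1 Stop Lenition: [egebumef] → [ehevumef]
  2 Velar Palatalization: no change — [ehevumef]
  result: [ehevumef]
Order 2 then 1:
  2 Velar Palatalization: [egebumef] → [edebumef]
  1 Stop Lenition: [edebumef] → [ezevumef]
  result: [ezevumef]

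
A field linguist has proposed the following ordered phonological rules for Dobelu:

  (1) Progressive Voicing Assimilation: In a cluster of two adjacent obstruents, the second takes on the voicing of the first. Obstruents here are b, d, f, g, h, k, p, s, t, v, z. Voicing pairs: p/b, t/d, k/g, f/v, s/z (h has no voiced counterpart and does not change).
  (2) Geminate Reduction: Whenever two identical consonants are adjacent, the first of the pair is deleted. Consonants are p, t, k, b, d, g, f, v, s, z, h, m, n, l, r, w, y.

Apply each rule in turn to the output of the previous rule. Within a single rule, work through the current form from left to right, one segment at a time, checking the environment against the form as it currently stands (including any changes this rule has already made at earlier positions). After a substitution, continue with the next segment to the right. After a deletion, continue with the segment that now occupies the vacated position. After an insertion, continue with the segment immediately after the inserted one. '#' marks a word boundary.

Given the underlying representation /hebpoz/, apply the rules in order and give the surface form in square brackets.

(1) Progressive Voicing Assimilation: [hebpoz] → [hebboz]
(2) Geminate Reduction: [hebboz] → [heboz]

[heboz]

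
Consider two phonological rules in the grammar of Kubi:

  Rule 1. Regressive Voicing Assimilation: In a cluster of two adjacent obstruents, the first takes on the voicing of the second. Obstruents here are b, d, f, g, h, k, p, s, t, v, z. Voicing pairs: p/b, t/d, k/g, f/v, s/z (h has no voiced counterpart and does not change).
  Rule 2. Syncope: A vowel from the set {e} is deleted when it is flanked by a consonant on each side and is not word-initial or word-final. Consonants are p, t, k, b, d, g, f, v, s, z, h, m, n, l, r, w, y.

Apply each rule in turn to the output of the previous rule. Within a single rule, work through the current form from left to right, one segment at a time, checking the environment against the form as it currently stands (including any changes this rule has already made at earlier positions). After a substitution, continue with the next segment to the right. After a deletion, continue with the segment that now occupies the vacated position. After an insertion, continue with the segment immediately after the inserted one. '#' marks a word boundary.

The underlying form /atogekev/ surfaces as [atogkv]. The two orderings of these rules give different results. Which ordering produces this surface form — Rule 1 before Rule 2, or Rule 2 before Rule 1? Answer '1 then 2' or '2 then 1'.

Order 1 then 2:
  1 Regressive Voicing Assimilation: no change — [atogekev]
  2 Syncope: [atogekev] → [atogkv]
  result: [atogkv]
Order 2 then 1:
  2 Syncope: [atogekev] → [atogkv]
  1 Regressive Voicing Assimilation: [atogkv] → [atokgv]
  result: [atokgv]

1 then 2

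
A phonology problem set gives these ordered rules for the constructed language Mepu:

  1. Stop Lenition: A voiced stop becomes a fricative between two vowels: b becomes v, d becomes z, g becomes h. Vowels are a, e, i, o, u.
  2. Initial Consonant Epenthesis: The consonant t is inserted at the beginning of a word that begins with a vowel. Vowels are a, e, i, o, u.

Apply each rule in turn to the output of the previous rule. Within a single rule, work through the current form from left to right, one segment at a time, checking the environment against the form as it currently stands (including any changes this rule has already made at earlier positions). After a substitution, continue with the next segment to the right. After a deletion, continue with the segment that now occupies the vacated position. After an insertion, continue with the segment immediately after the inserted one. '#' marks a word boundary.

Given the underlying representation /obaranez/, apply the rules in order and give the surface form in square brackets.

1 Stop Lenition: [obaranez] → [ovaranez]
2 Initial Consonant Epenthesis: [ovaranez] → [tovaranez]

[tovaranez]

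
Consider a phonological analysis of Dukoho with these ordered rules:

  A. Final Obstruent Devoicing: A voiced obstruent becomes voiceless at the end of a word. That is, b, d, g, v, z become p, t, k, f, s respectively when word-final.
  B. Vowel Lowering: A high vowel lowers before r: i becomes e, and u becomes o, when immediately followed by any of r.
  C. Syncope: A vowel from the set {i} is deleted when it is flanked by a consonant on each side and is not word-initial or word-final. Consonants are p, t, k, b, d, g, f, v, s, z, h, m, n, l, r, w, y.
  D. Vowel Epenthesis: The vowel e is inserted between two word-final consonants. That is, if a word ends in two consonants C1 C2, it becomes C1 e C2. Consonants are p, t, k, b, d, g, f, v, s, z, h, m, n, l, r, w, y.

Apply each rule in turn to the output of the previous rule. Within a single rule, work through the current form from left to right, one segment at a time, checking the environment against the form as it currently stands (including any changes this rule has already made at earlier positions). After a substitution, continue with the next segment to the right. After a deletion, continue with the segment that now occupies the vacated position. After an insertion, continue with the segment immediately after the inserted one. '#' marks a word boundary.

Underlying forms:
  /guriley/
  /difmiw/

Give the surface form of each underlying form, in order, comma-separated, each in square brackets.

/guriley/:
  A Final Obstruent Devoicing: no change — [guriley]
  B Vowel Lowering: [guriley] → [goriley]
  C Syncope: [goriley] → [gorley]
  D Vowel Epenthesis: no change — [gorley]
/difmiw/:
  A Final Obstruent Devoicing: no change — [difmiw]
  B Vowel Lowering: no change — [difmiw]
  C Syncope: [difmiw] → [dfmw]
  D Vowel Epenthesis: [dfmw] → [dfmew]

[gorley], [dfmew]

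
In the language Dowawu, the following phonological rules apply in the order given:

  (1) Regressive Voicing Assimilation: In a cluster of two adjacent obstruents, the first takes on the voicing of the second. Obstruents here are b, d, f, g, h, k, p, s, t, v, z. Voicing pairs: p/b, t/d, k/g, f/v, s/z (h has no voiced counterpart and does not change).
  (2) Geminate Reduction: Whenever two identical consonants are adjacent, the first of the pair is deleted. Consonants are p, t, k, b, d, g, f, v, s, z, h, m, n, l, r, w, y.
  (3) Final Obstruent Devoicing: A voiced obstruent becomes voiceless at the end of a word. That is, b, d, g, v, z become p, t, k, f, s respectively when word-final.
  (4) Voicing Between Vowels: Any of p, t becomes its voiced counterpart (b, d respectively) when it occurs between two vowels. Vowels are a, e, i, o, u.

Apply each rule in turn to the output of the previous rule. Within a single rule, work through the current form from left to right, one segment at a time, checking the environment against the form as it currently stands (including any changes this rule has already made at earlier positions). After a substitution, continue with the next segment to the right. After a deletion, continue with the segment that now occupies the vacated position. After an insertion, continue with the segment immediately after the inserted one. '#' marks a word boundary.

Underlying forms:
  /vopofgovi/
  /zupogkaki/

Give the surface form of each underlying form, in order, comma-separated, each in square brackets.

/vopofgovi/:
  (1) Regressive Voicing Assimilation: [vopofgovi] → [vopovgovi]
  (2) Geminate Reduction: no change — [vopovgovi]
  (3) Final Obstruent Devoicing: no change — [vopovgovi]
  (4) Voicing Between Vowels: [vopovgovi] → [vobovgovi]
/zupogkaki/:
  (1) Regressive Voicing Assimilation: [zupogkaki] → [zupokkaki]
  (2) Geminate Reduction: [zupokkaki] → [zupokaki]
  (3) Final Obstruent Devoicing: no change — [zupokaki]
  (4) Voicing Between Vowels: [zupokaki] → [zubokaki]

[vobovgovi], [zubokaki]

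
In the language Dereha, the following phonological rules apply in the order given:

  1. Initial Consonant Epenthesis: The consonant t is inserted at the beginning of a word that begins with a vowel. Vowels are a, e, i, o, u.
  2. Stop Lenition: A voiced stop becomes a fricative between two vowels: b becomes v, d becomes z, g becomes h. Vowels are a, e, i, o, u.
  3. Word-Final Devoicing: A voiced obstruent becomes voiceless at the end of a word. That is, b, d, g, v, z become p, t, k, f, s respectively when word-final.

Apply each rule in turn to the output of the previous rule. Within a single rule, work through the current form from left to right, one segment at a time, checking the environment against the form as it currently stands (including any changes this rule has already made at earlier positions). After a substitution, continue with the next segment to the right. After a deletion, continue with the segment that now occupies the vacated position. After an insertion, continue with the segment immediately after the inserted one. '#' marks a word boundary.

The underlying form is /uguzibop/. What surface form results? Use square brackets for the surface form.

[tuhuzivop]

1 Initial Consonant Epenthesis: [uguzibop] → [tuguzibop]
2 Stop Lenition: [tuguzibop] → [tuhuzivop]
3 Word-Final Devoicing: no change — [tuhuzivop]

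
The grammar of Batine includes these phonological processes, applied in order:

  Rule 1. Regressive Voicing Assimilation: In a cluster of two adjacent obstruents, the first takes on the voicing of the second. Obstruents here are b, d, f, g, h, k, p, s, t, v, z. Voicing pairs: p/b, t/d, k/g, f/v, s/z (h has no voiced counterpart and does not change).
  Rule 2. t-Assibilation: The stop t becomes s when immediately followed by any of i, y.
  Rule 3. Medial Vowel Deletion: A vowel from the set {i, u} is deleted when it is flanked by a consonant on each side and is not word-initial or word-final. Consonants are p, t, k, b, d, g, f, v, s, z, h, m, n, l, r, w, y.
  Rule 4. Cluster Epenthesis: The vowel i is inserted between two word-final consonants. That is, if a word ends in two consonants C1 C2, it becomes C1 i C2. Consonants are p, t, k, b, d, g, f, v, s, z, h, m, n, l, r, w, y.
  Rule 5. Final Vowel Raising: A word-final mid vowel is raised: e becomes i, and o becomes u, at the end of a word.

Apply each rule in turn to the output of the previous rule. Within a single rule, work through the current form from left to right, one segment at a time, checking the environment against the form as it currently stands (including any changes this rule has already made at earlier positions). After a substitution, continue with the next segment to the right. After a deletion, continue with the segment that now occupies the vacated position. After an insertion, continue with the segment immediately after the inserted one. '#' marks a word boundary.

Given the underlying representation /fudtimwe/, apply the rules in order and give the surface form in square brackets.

Rule 1 Regressive Voicing Assimilation: [fudtimwe] → [futtimwe]
Rule 2 t-Assibilation: [futtimwe] → [futsimwe]
Rule 3 Medial Vowel Deletion: [futsimwe] → [ftsmwe]
Rule 4 Cluster Epenthesis: no change — [ftsmwe]
Rule 5 Final Vowel Raising: [ftsmwe] → [ftsmwi]

[ftsmwi]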